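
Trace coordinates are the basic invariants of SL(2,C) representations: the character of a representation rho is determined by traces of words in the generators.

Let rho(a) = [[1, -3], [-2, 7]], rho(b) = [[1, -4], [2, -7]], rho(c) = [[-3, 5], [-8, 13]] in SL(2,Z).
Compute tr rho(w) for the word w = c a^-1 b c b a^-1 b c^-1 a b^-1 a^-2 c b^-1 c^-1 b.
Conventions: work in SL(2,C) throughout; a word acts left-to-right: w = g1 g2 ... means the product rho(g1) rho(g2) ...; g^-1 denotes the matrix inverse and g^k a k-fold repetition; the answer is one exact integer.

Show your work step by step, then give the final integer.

-3945130

rho(c) = [[-3, 5], [-8, 13]]
... * rho(a^-1) = [[7, 3], [2, 1]]  ->  [[-11, -4], [-30, -11]]
... * rho(b) = [[1, -4], [2, -7]]  ->  [[-19, 72], [-52, 197]]
... * rho(c) = [[-3, 5], [-8, 13]]  ->  [[-519, 841], [-1420, 2301]]
... * rho(b) = [[1, -4], [2, -7]]  ->  [[1163, -3811], [3182, -10427]]
... * rho(a^-1) = [[7, 3], [2, 1]]  ->  [[519, -322], [1420, -881]]
... * rho(b) = [[1, -4], [2, -7]]  ->  [[-125, 178], [-342, 487]]
... * rho(c^-1) = [[13, -5], [8, -3]]  ->  [[-201, 91], [-550, 249]]
... * rho(a) = [[1, -3], [-2, 7]]  ->  [[-383, 1240], [-1048, 3393]]
... * rho(b^-1) = [[-7, 4], [-2, 1]]  ->  [[201, -292], [550, -799]]
... * rho(a^-1) = [[7, 3], [2, 1]]  ->  [[823, 311], [2252, 851]]
... * rho(a^-1) = [[7, 3], [2, 1]]  ->  [[6383, 2780], [17466, 7607]]
... * rho(c) = [[-3, 5], [-8, 13]]  ->  [[-41389, 68055], [-113254, 186221]]
... * rho(b^-1) = [[-7, 4], [-2, 1]]  ->  [[153613, -97501], [420336, -266795]]
... * rho(c^-1) = [[13, -5], [8, -3]]  ->  [[1216961, -475562], [3330008, -1301295]]
... * rho(b) = [[1, -4], [2, -7]]  ->  [[265837, -1538910], [727418, -4210967]]
tr = 265837 + -4210967 = -3945130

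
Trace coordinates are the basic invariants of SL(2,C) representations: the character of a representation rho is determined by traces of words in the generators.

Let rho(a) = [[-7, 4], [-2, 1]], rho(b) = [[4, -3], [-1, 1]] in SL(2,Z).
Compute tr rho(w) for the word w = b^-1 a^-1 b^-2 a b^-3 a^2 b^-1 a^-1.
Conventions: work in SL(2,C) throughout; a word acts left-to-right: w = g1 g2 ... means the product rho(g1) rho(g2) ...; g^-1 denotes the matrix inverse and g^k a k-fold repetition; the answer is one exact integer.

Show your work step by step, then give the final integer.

-4785985

rho(b^-1) = [[1, 3], [1, 4]]
... * rho(a^-1) = [[1, -4], [2, -7]]  ->  [[7, -25], [9, -32]]
... * rho(b^-1) = [[1, 3], [1, 4]]  ->  [[-18, -79], [-23, -101]]
... * rho(b^-1) = [[1, 3], [1, 4]]  ->  [[-97, -370], [-124, -473]]
... * rho(a) = [[-7, 4], [-2, 1]]  ->  [[1419, -758], [1814, -969]]
... * rho(b^-1) = [[1, 3], [1, 4]]  ->  [[661, 1225], [845, 1566]]
... * rho(b^-1) = [[1, 3], [1, 4]]  ->  [[1886, 6883], [2411, 8799]]
... * rho(b^-1) = [[1, 3], [1, 4]]  ->  [[8769, 33190], [11210, 42429]]
... * rho(a) = [[-7, 4], [-2, 1]]  ->  [[-127763, 68266], [-163328, 87269]]
... * rho(a) = [[-7, 4], [-2, 1]]  ->  [[757809, -442786], [968758, -566043]]
... * rho(b^-1) = [[1, 3], [1, 4]]  ->  [[315023, 502283], [402715, 642102]]
... * rho(a^-1) = [[1, -4], [2, -7]]  ->  [[1319589, -4776073], [1686919, -6105574]]
tr = 1319589 + -6105574 = -4785985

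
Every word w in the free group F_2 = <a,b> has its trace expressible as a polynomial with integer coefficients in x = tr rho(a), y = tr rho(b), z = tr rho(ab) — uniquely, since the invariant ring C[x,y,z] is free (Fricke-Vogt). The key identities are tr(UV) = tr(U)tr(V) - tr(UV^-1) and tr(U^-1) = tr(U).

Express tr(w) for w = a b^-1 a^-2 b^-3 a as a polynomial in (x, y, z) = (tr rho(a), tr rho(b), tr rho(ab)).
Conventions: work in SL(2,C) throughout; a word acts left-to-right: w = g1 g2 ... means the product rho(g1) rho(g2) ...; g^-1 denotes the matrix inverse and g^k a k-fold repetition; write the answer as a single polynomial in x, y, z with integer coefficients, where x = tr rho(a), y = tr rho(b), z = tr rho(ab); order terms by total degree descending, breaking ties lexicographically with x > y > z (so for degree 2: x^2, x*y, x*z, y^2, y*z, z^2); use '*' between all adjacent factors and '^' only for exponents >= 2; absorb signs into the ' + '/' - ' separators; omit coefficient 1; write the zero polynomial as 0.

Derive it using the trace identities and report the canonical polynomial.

next, trace(a b^-1) = trace(a) * trace(b) - trace(a b)  (eliminate b^-1) = x*y - z
trace(a^2) = trace(a) * trace(a) - trace(1)  (reduce the a square) = x^2 - 2
and trace(a b a) = trace(a) * trace(b a) - trace(b)  (reduce the a square) = x*z - y
next, trace(a b a^2) = trace(a) * trace(a b a) - trace(a b)  (reduce the a square) = x^2*z - x*y - z
next, trace(b a b a) = trace(b a) * trace(b a) - trace(1)  (split on b) = z^2 - 2
next, trace(b a b) = trace(b) * trace(a b) - trace(a)  (reduce the b square) = y*z - x
and trace(a b a^2 b) = trace(a) * trace(b a b a) - trace(b a b)  (reduce the a square) = x*z^2 - y*z - x
trace(b a^2 b^-1 a) = trace(a b a^2) * trace(b) - trace(a b a^2 b)  (eliminate b^-1) = x^2*y*z - x*y^2 - x*z^2 + x
next, trace(a^2 b^-1 a^-1 b) = trace(b a^2 b^-1) * trace(a) - trace(b a^2 b^-1 a)  (eliminate a^-1) = -x^2*y*z + x^3 + x*y^2 + x*z^2 - 3*x
trace(a^2 b^-1 a^-1 b^-1) = trace(a^2 b^-1 a^-1) * trace(b) - trace(a^2 b^-1 a^-1 b)  (eliminate b^-1) = x^2*y*z - x^3 - x*z^2 - y*z + 3*x
and trace(a^2 b^-1 a^-1 b^-2) = trace(a^2 b^-1 a^-1 b^-1) * trace(b) - trace(a^2 b^-1 a^-1)  (eliminate b^-1) = x^2*y^2*z - x^3*y - x*y*z^2 - y^2*z + 2*x*y + z
and trace(a^-1 b^-3 a^2 b^-1) = trace(a^2 b^-1 a^-1 b^-2) * trace(b) - trace(a^2 b^-1 a^-1 b^-1)  (eliminate b^-1) = x^2*y^3*z - x^3*y^2 - x*y^2*z^2 - x^2*y*z - y^3*z + x^3 + 2*x*y^2 + x*z^2 + 2*y*z - 3*x
trace(a^2 b^-1) = trace(a^2) * trace(b) - trace(a^2 b)  (eliminate b^-1) = x^2*y - x*z - y
trace(b^-1 a^2 b^-1) = trace(a^2 b^-1) * trace(b) - trace(a^2)  (eliminate b^-1) = x^2*y^2 - x*y*z - x^2 - y^2 + 2
next, trace(b^-3 a^2) = trace(b^-1 a^2 b^-1) * trace(b) - trace(b^-1 a^2)  (eliminate b^-1) = x^2*y^3 - x*y^2*z - 2*x^2*y - y^3 + x*z + 3*y
trace(b^-3 a^2 b^-1) = trace(b^-3 a^2) * trace(b) - trace(b^-3 a^2 b)  (eliminate b^-1) = x^2*y^4 - x*y^3*z - 3*x^2*y^2 - y^4 + 2*x*y*z + x^2 + 4*y^2 - 2
trace(a b^-1 a^-2 b^-3 a) = trace(a^-1 b^-3 a^2 b^-1) * trace(a) - trace(a^-1 b^-3 a^2 b^-1 a)  (eliminate a^-1) = x^3*y^3*z - x^4*y^2 - x^2*y^4 - x^2*y^2*z^2 - x^3*y*z + x^4 + 5*x^2*y^2 + x^2*z^2 + y^4 - 4*x^2 - 4*y^2 + 2

x^3*y^3*z - x^4*y^2 - x^2*y^4 - x^2*y^2*z^2 - x^3*y*z + x^4 + 5*x^2*y^2 + x^2*z^2 + y^4 - 4*x^2 - 4*y^2 + 2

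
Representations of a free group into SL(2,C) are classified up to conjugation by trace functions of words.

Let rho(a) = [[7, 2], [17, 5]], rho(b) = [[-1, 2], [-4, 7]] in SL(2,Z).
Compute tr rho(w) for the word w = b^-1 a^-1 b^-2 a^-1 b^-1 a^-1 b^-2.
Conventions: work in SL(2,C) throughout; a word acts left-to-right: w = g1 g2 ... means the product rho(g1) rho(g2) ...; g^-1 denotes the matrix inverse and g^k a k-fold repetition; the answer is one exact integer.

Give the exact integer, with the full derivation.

rho(b^-1) = [[7, -2], [4, -1]]
... * rho(a^-1) = [[5, -2], [-17, 7]]  ->  [[69, -28], [37, -15]]
... * rho(b^-1) = [[7, -2], [4, -1]]  ->  [[371, -110], [199, -59]]
... * rho(b^-1) = [[7, -2], [4, -1]]  ->  [[2157, -632], [1157, -339]]
... * rho(a^-1) = [[5, -2], [-17, 7]]  ->  [[21529, -8738], [11548, -4687]]
... * rho(b^-1) = [[7, -2], [4, -1]]  ->  [[115751, -34320], [62088, -18409]]
... * rho(a^-1) = [[5, -2], [-17, 7]]  ->  [[1162195, -471742], [623393, -253039]]
... * rho(b^-1) = [[7, -2], [4, -1]]  ->  [[6248397, -1852648], [3351595, -993747]]
... * rho(b^-1) = [[7, -2], [4, -1]]  ->  [[36328187, -10644146], [19486177, -5709443]]
tr = 36328187 + -5709443 = 30618744

30618744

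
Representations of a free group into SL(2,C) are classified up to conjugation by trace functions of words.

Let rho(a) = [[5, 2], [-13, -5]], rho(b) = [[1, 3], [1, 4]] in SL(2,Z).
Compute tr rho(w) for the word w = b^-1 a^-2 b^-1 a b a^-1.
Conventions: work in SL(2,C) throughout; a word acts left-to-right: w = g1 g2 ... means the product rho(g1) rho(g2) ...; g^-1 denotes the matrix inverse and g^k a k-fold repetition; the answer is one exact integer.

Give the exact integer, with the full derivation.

rho(b^-1) = [[4, -3], [-1, 1]]
... * rho(a^-1) = [[-5, -2], [13, 5]]  ->  [[-59, -23], [18, 7]]
... * rho(a^-1) = [[-5, -2], [13, 5]]  ->  [[-4, 3], [1, -1]]
... * rho(b^-1) = [[4, -3], [-1, 1]]  ->  [[-19, 15], [5, -4]]
... * rho(a) = [[5, 2], [-13, -5]]  ->  [[-290, -113], [77, 30]]
... * rho(b) = [[1, 3], [1, 4]]  ->  [[-403, -1322], [107, 351]]
... * rho(a^-1) = [[-5, -2], [13, 5]]  ->  [[-15171, -5804], [4028, 1541]]
tr = -15171 + 1541 = -13630

-13630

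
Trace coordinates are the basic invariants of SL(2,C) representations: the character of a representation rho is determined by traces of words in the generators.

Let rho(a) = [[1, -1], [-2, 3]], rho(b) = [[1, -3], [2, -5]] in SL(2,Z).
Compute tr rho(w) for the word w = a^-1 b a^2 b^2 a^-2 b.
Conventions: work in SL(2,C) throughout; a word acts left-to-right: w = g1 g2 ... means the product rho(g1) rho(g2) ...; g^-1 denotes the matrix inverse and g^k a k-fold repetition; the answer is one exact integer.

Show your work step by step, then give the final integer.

12564

rho(a^-1) = [[3, 1], [2, 1]]
... * rho(b) = [[1, -3], [2, -5]]  ->  [[5, -14], [4, -11]]
... * rho(a) = [[1, -1], [-2, 3]]  ->  [[33, -47], [26, -37]]
... * rho(a) = [[1, -1], [-2, 3]]  ->  [[127, -174], [100, -137]]
... * rho(b) = [[1, -3], [2, -5]]  ->  [[-221, 489], [-174, 385]]
... * rho(b) = [[1, -3], [2, -5]]  ->  [[757, -1782], [596, -1403]]
... * rho(a^-1) = [[3, 1], [2, 1]]  ->  [[-1293, -1025], [-1018, -807]]
... * rho(a^-1) = [[3, 1], [2, 1]]  ->  [[-5929, -2318], [-4668, -1825]]
... * rho(b) = [[1, -3], [2, -5]]  ->  [[-10565, 29377], [-8318, 23129]]
tr = -10565 + 23129 = 12564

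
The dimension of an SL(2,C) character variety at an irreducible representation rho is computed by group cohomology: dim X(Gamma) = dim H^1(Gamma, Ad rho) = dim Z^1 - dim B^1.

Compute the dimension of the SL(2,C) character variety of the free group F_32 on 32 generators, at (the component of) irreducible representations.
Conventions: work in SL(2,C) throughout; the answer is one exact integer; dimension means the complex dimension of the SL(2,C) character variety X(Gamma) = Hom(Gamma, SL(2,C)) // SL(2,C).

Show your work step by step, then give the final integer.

Here Gamma is free of rank 32 — no relator constrains a cocycle.
A cocycle picks one sl_2 vector per generator freely, giving dim Z^1 = 3*32 = 96.
dim B^1 = 3: the coboundary map is injective because an irreducible image has centralizer 0 in sl_2.
dim H^1 = 96 - 3 = 93, which is dim X.

93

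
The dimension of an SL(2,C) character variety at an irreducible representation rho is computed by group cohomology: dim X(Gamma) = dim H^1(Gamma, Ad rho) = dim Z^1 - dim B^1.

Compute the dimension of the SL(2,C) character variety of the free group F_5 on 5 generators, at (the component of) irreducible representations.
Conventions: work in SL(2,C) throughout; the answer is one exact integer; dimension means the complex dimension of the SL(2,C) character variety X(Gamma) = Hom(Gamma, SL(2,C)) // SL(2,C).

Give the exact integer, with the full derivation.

Gamma = F_5 has 5 generators and no relators.
Z^1(Gamma, Ad rho) = (sl_2)^5: a cocycle is a free choice of one sl_2 vector per generator, so dim Z^1 = 3*5 = 15.
Irreducibility makes the coboundary map sl_2 -> Z^1 injective (trivial centralizer), so dim B^1 = 3.
dim H^1 = 15 - 3 = 12, which is dim X.

12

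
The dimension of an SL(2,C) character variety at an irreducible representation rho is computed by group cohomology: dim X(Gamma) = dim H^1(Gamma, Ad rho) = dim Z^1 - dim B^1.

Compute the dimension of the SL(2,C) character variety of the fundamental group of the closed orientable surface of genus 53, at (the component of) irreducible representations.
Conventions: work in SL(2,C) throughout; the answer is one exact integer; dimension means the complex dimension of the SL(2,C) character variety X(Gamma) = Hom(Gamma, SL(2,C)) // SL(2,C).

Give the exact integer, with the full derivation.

312

The genus-53 surface group: 2g = 106 generators, one relator prod [a_i, b_i].
A cocycle assigns one sl_2 vector per generator subject to the relator condition d_2(z) = 0: dim of the unconstrained space is 3*2g = 318.
d_2 is surjective at irreducible rho (its cokernel H^2 is dual to H^0 = 0), so dim Z^1 = 318 - 3 = 315.
Coboundaries contribute dim B^1 = 3 (injective at irreducible rho).
dim X = dim H^1 = 315 - 3 = 312.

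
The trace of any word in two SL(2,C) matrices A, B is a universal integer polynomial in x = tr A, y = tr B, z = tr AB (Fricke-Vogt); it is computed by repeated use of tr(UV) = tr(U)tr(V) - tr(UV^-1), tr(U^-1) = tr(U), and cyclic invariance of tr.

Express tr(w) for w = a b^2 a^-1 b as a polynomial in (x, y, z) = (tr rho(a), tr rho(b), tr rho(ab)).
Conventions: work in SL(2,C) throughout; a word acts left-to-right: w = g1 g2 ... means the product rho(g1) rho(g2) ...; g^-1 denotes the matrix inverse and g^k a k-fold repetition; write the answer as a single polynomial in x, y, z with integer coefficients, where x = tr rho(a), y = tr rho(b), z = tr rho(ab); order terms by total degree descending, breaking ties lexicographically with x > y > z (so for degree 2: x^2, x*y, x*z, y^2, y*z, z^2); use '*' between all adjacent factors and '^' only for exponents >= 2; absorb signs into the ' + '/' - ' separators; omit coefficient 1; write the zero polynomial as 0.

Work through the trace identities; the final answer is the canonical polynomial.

trace(a b^2) = trace(b)*trace(a b) - trace(a) = y*z - x
trace(b a b^2) = trace(b)*trace(a b^2) - trace(a b) = y^2*z - x*y - z
trace(a b a b) = trace(b a)*trace(b a) - trace(1)   [split at repeated b] = z^2 - 2
trace(a b a) = trace(a)*trace(b a) - trace(b) = x*z - y
trace(b a b^2 a) = trace(b)*trace(a b a b) - trace(a b a) = y*z^2 - x*z - y
trace(a b^2 a^-1 b) = trace(b a b^2)*trace(a) - trace(b a b^2 a) = x*y^2*z - x^2*y - y*z^2 + y

x*y^2*z - x^2*y - y*z^2 + y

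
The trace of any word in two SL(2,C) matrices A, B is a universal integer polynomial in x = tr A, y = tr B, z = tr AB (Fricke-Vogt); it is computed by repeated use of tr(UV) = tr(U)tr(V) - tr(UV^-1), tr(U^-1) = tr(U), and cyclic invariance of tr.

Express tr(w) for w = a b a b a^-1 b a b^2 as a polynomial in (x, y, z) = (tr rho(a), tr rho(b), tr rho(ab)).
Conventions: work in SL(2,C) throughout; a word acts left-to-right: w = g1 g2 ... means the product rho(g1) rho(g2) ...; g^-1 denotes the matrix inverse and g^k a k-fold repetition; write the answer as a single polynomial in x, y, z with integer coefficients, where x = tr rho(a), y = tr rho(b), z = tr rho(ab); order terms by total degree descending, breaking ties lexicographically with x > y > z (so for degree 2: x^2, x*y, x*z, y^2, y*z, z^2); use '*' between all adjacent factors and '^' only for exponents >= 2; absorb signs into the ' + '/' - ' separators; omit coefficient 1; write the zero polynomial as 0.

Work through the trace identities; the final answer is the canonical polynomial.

so trace(a b a b) = trace(b a) trace(b a) - trace(1)  (split on b) = z^2 - 2
reduce: trace(a b a b a b) = trace(a b) trace(a b a b) - trace(a^-1 b^-1)  (split on a) = z^3 - 3*z
trace(b a b) = trace(b) trace(a b) - trace(a)  (reduce the b square) = y*z - x
so trace(a b a b a) = trace(a) trace(b a b a) - trace(b a b)  (reduce the a square) = x*z^2 - y*z - x
reduce: trace(a b^2 a b a b) = trace(b) trace(a b a b a b) - trace(a b a b a)  (reduce the b square) = y*z^3 - x*z^2 - 2*y*z + x
trace(a b a) = trace(a) trace(b a) - trace(b)  (reduce the a square) = x*z - y
so trace(b^2 a b a) = trace(b) trace(a b a b) - trace(a b a)  (reduce the b square) = y*z^2 - x*z - y
reduce: trace(b^2 a b) = trace(b) trace(b a b) - trace(b a)  (reduce the b square) = y^2*z - x*y - z
trace(a b^2 a b a) = trace(a) trace(b^2 a b a) - trace(b^2 a b)  (reduce the a square) = x*y*z^2 - x^2*z - y^2*z + z
reduce: trace(b a b^2 a b a b) = trace(b) trace(a b^2 a b a b) - trace(a b^2 a b a)  (reduce the b square) = y^2*z^3 - 2*x*y*z^2 + x^2*z - y^2*z + x*y - z
so trace(a b a b a b a b) = trace(b a b a b a) trace(b a) - trace(a b a b)  (split on b) = z^4 - 4*z^2 + 2
so trace(a b a b a b a) = trace(a) trace(b a b a b a) - trace(b a b a b)  (reduce the a square) = x*z^3 - y*z^2 - 2*x*z + y
trace(b a b^2 a b a b a) = trace(b) trace(a b a b a b a b) - trace(a b a b a b a)  (reduce the b square) = y*z^4 - x*z^3 - 3*y*z^2 + 2*x*z + y
trace(a b a b a^-1 b a b^2) = trace(b a b^2 a b a b) trace(a) - trace(b a b^2 a b a b a)  (eliminate a^-1) = x*y^2*z^3 - 2*x^2*y*z^2 - y*z^4 + x^3*z - x*y^2*z + x*z^3 + x^2*y + 3*y*z^2 - 3*x*z - y

x*y^2*z^3 - 2*x^2*y*z^2 - y*z^4 + x^3*z - x*y^2*z + x*z^3 + x^2*y + 3*y*z^2 - 3*x*z - y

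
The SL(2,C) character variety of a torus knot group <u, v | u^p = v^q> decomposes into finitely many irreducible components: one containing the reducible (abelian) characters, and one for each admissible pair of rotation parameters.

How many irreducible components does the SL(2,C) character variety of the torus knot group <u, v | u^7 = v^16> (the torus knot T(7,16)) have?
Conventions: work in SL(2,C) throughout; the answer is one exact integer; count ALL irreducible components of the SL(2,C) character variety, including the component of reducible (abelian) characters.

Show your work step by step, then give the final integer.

46

In the torus knot group T(7,16), u^7 = v^16 is central, so an irreducible representation sends it to +I or -I (Schur).
This locks tr(u) to 2*cos(pi*alpha/7), alpha in 1..6, and tr(v) to 2*cos(pi*beta/16), beta in 1..15, on each component of irreducible characters.
Consistency of u^7 = (-1)^alpha I with v^16 = (-1)^beta I forces alpha = beta (mod 2).
count pairs: odd alpha (3 choices) x odd beta (8), plus even alpha (3) x even beta (7): 3*8 + 3*7 = 45.
Total: 45 irreducible-character components + 1 reducible (abelian) component = 46.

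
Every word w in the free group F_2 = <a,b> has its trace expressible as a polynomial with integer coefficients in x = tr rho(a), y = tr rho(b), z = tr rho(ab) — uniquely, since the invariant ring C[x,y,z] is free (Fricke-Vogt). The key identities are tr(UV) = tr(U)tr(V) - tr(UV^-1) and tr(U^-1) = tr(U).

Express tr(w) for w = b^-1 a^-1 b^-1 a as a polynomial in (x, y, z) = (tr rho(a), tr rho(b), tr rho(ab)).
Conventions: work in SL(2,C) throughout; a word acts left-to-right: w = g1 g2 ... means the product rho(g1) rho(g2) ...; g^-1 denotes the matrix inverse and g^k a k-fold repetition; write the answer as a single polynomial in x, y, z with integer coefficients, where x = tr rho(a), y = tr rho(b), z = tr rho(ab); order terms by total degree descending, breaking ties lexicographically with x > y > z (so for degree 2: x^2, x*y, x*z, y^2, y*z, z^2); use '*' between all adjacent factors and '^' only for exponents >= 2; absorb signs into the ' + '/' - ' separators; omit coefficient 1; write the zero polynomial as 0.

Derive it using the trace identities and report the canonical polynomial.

use: trace(b^-1 a) = trace(a)*trace(b) - trace(a b) = x*y - z
apply: trace(b^-1 a b^-1) = trace(b^-1 a)*trace(b) - trace(b^-1 a b) = x*y^2 - y*z - x
trace(a^2) = trace(a)*trace(a) - trace(1) = x^2 - 2
use: trace(a^2 b) = trace(a)*trace(b a) - trace(b) = x*z - y
apply: trace(a b^-1 a) = trace(a^2)*trace(b) - trace(a^2 b) = x^2*y - x*z - y
apply: trace(a b a b) = trace(a b)*trace(a b) - trace(1)   [split at repeated a] = z^2 - 2
trace(a b^-1 a b) = trace(a b a)*trace(b) - trace(a b a b) = x*y*z - y^2 - z^2 + 2
apply: trace(b^-1 a b^-1 a) = trace(a b^-1 a)*trace(b) - trace(a b^-1 a b) = x^2*y^2 - 2*x*y*z + z^2 - 2
apply: trace(b^-1 a^-1 b^-1 a) = trace(b^-1 a b^-1)*trace(a) - trace(b^-1 a b^-1 a) = x*y*z - x^2 - z^2 + 2

x*y*z - x^2 - z^2 + 2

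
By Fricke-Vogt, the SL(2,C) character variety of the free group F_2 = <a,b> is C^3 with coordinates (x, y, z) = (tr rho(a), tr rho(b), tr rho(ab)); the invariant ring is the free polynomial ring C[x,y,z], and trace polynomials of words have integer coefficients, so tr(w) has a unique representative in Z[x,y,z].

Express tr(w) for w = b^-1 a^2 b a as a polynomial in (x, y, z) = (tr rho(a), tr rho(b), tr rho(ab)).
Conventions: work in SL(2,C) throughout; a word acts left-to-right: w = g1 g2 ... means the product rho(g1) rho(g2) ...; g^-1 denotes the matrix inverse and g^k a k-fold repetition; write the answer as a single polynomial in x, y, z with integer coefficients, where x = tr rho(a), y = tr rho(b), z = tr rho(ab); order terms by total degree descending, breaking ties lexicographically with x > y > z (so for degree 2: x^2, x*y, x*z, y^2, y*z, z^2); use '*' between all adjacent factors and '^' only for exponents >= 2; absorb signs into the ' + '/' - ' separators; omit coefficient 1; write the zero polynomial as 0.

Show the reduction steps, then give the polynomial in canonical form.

tr(a b a) = tr(a)*tr(b a) - tr(b)   [square of a] = x*z - y
next, tr(a^2 b a) = tr(a)*tr(a b a) - tr(a b)   [square of a] = x^2*z - x*y - z
tr(b a b a) = tr(b a)*tr(b a) - tr(1)   [split at a repeated b] = z^2 - 2
and tr(b a b) = tr(b)*tr(a b) - tr(a)   [square of b] = y*z - x
tr(a^2 b a b) = tr(a)*tr(b a b a) - tr(b a b)   [square of a] = x*z^2 - y*z - x
next, tr(b^-1 a^2 b a) = tr(a^2 b a)*tr(b) - tr(a^2 b a b)   [inverse elimination on b] = x^2*y*z - x*y^2 - x*z^2 + x

x^2*y*z - x*y^2 - x*z^2 + x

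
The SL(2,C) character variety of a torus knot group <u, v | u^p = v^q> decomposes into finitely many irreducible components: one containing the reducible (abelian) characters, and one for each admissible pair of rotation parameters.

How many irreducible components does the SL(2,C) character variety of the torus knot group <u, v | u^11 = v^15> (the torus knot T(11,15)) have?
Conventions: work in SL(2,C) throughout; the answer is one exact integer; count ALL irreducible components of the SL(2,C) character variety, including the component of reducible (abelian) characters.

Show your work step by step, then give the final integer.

71

In the torus knot group T(11,15), u^11 = v^15 is central, so an irreducible representation sends it to +I or -I (Schur).
So on each irreducible component the traces are pinned: tr(u) = 2*cos(pi*alpha/11) with 1 <= alpha <= 10, tr(v) = 2*cos(pi*beta/15) with 1 <= beta <= 14.
The two central values (-1)^alpha I and (-1)^beta I must be the same matrix, so alpha and beta share a parity.
count pairs: odd alpha (5 choices) x odd beta (7), plus even alpha (5) x even beta (7): 5*7 + 5*7 = 70.
That is 70 components of irreducible characters, and with the reducible (abelian) component the total is 71.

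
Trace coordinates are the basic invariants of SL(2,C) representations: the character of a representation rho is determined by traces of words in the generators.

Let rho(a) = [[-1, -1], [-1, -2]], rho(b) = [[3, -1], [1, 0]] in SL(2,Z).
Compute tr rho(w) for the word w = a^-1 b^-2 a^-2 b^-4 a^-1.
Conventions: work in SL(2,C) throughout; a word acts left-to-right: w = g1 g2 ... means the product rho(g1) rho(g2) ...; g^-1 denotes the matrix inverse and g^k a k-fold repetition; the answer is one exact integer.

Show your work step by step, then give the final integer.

rho(a^-1) = [[-2, 1], [1, -1]]
... * rho(b^-1) = [[0, 1], [-1, 3]]  ->  [[-1, 1], [1, -2]]
... * rho(b^-1) = [[0, 1], [-1, 3]]  ->  [[-1, 2], [2, -5]]
... * rho(a^-1) = [[-2, 1], [1, -1]]  ->  [[4, -3], [-9, 7]]
... * rho(a^-1) = [[-2, 1], [1, -1]]  ->  [[-11, 7], [25, -16]]
... * rho(b^-1) = [[0, 1], [-1, 3]]  ->  [[-7, 10], [16, -23]]
... * rho(b^-1) = [[0, 1], [-1, 3]]  ->  [[-10, 23], [23, -53]]
... * rho(b^-1) = [[0, 1], [-1, 3]]  ->  [[-23, 59], [53, -136]]
... * rho(b^-1) = [[0, 1], [-1, 3]]  ->  [[-59, 154], [136, -355]]
... * rho(a^-1) = [[-2, 1], [1, -1]]  ->  [[272, -213], [-627, 491]]
tr = 272 + 491 = 763

763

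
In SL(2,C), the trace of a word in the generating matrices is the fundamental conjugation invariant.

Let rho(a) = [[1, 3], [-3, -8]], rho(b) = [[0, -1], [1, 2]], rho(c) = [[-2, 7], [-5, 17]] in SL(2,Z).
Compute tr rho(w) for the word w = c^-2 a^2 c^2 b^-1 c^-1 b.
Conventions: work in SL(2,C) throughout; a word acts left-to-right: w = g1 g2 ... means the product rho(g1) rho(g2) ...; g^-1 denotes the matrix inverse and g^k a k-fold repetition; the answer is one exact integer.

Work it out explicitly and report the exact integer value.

rho(c^-1) = [[17, -7], [5, -2]]
... * rho(c^-1) = [[17, -7], [5, -2]]  ->  [[254, -105], [75, -31]]
... * rho(a) = [[1, 3], [-3, -8]]  ->  [[569, 1602], [168, 473]]
... * rho(a) = [[1, 3], [-3, -8]]  ->  [[-4237, -11109], [-1251, -3280]]
... * rho(c) = [[-2, 7], [-5, 17]]  ->  [[64019, -218512], [18902, -64517]]
... * rho(c) = [[-2, 7], [-5, 17]]  ->  [[964522, -3266571], [284781, -964475]]
... * rho(b^-1) = [[2, 1], [-1, 0]]  ->  [[5195615, 964522], [1534037, 284781]]
... * rho(c^-1) = [[17, -7], [5, -2]]  ->  [[93148065, -38298349], [27502534, -11307821]]
... * rho(b) = [[0, -1], [1, 2]]  ->  [[-38298349, -169744763], [-11307821, -50118176]]
tr = -38298349 + -50118176 = -88416525

-88416525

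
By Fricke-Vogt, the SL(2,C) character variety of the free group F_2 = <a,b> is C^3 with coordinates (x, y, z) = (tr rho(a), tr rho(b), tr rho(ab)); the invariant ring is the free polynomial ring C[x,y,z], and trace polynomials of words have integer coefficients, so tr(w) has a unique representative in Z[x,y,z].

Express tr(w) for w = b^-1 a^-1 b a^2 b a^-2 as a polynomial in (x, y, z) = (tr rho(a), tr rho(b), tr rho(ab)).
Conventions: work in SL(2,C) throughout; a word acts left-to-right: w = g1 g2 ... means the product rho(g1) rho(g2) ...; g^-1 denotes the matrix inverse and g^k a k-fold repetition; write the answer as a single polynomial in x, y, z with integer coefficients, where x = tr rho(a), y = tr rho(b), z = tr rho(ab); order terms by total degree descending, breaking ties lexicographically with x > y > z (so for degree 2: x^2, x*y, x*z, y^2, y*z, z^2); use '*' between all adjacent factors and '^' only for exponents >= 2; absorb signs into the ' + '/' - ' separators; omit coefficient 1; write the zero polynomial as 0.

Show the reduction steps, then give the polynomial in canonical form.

and trace(b^2 a) = trace(b) trace(a b) - trace(a) = y*z - x
trace(b^2) = trace(b) trace(b) - trace(1) = y^2 - 2
trace(b a^2 b) = trace(a) trace(b^2 a) - trace(b^2) = x*y*z - x^2 - y^2 + 2
next, trace(a b a b) = trace(a b) trace(a b) - trace(1)   [split at repeated a] = z^2 - 2
next, trace(a b a) = trace(a) trace(b a) - trace(b) = x*z - y
trace(b^2 a b a) = trace(b) trace(a b a b) - trace(a b a) = y*z^2 - x*z - y
and trace(b^2 a b) = trace(b) trace(b a b) - trace(b a) = y^2*z - x*y - z
next, trace(b a b a^2 b) = trace(a) trace(b^2 a b a) - trace(b^2 a b) = x*y*z^2 - x^2*z - y^2*z + z
and trace(b a b a b a) = trace(a b a b) trace(a b) - trace(b a)   [split at repeated a] = z^3 - 3*z
next, trace(b a b a^2 b a) = trace(a) trace(b a b a b a) - trace(b a b a b) = x*z^3 - y*z^2 - 2*x*z + y
trace(a b a^2 b a^-1 b) = trace(b a b a^2 b) trace(a) - trace(b a b a^2 b a) = x^2*y*z^2 - x^3*z - x*y^2*z - x*z^3 + y*z^2 + 3*x*z - y
and trace(b a^2 b a^-1 b^-1 a) = trace(a b a^2 b a^-1) trace(b) - trace(a b a^2 b a^-1 b) = -x^2*y*z^2 + x^3*z + 2*x*y^2*z + x*z^3 - x^2*y - y^3 - y*z^2 - 3*x*z + 3*y
trace(a^-1 b^-1 a^-1 b a^2 b) = trace(b a^2 b a^-1 b^-1) trace(a) - trace(b a^2 b a^-1 b^-1 a) = x^2*y*z^2 - x^3*z - 2*x*y^2*z - x*z^3 + x^2*y + y^3 + y*z^2 + 4*x*z - 3*y
next, trace(b^-1 a^-1 b a^2 b a^-2) = trace(a^-1 b^-1 a^-1 b a^2 b) trace(a) - trace(a^-1 b^-1 a^-1 b a^2 b a) = x^3*y*z^2 - x^4*z - 2*x^2*y^2*z - x^2*z^3 + x^3*y + x*y^3 + x*y*z^2 + 4*x^2*z - 3*x*y - z

x^3*y*z^2 - x^4*z - 2*x^2*y^2*z - x^2*z^3 + x^3*y + x*y^3 + x*y*z^2 + 4*x^2*z - 3*x*y - z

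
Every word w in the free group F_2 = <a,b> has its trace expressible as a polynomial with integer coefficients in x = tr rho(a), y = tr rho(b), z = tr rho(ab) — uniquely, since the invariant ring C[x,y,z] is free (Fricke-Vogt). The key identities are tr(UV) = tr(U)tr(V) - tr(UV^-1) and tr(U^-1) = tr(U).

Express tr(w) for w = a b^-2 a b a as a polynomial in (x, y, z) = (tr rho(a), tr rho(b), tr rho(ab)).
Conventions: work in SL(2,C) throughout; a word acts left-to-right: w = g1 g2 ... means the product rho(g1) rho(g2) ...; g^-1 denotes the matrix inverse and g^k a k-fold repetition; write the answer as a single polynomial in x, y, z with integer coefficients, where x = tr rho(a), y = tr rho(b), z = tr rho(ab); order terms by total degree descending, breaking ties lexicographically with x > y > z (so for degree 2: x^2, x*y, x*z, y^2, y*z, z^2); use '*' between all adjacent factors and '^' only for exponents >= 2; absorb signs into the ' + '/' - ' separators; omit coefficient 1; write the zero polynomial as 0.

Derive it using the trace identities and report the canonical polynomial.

trace(a b a) = trace(a)*trace(b a) - trace(b)   [square of a] = x*z - y
next, trace(a b a^2) = trace(a)*trace(a b a) - trace(a b)   [square of a] = x^2*z - x*y - z
next, trace(b a b a) = trace(b a)*trace(b a) - trace(1)   [split at a repeated b] = z^2 - 2
trace(b a b) = trace(b)*trace(a b) - trace(a)   [square of b] = y*z - x
and trace(a b a^2 b) = trace(a)*trace(b a b a) - trace(b a b)   [square of a] = x*z^2 - y*z - x
trace(b^-1 a b a^2) = trace(a b a^2)*trace(b) - trace(a b a^2 b)   [inverse elimination on b] = x^2*y*z - x*y^2 - x*z^2 + x
next, trace(a b^-2 a b a) = trace(b^-1 a b a^2)*trace(b) - trace(b^-1 a b a^2 b)   [inverse elimination on b] = x^2*y^2*z - x*y^3 - x*y*z^2 - x^2*z + 2*x*y + z

x^2*y^2*z - x*y^3 - x*y*z^2 - x^2*z + 2*x*y + z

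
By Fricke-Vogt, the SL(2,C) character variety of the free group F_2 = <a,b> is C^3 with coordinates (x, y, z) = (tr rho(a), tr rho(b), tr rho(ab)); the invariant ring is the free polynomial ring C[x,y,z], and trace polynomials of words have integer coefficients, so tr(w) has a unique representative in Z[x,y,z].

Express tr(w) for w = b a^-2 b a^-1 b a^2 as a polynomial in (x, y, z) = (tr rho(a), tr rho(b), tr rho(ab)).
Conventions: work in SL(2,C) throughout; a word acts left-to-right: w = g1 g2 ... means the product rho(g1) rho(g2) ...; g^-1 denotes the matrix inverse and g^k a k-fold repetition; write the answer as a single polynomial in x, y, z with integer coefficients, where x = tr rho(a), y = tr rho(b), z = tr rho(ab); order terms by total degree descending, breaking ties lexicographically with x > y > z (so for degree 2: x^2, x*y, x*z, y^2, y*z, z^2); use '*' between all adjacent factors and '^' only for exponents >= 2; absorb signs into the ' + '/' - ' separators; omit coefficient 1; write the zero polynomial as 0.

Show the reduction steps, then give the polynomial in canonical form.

so tr(b^2 a) = tr(b) tr(a b) - tr(a)   [square of b] = y*z - x
so tr(b^2) = tr(b) tr(b) - tr(1)   [square of b] = y^2 - 2
reduce: tr(b a^2 b) = tr(a) tr(b^2 a) - tr(b^2)   [square of a] = x*y*z - x^2 - y^2 + 2
tr(b a^2) = tr(a) tr(b a) - tr(b)   [square of a] = x*z - y
so tr(b a^2 b^2) = tr(b) tr(b a^2 b) - tr(b a^2)   [square of b] = x*y^2*z - x^2*y - y^3 - x*z + 3*y
reduce: tr(b a b a) = tr(a b) tr(a b) - tr(1)   [split at a repeated a] = z^2 - 2
so tr(a b a^2 b) = tr(a) tr(b a b a) - tr(b a b)   [square of a] = x*z^2 - y*z - x
tr(a b a^2) = tr(a) tr(b a^2) - tr(b a)   [square of a] = x^2*z - x*y - z
tr(b a^2 b^2 a) = tr(b) tr(a b a^2 b) - tr(a b a^2)   [square of b] = x*y*z^2 - x^2*z - y^2*z + z
tr(b a^-1 b a^2 b) = tr(b a^2 b^2) tr(a) - tr(b a^2 b^2 a)   [inverse elimination on a] = x^2*y^2*z - x^3*y - x*y^3 - x*y*z^2 + y^2*z + 3*x*y - z
tr(b a b^2 a) = tr(b) tr(a b a b) - tr(a b a)   [square of b] = y*z^2 - x*z - y
tr(b a b^2) = tr(b) tr(b a b) - tr(b a)   [square of b] = y^2*z - x*y - z
tr(b a^2 b a b) = tr(a) tr(b a b^2 a) - tr(b a b^2)   [square of a] = x*y*z^2 - x^2*z - y^2*z + z
tr(b a b a b a) = tr(b a b a) tr(b a) - tr(a b)   [split at a repeated b] = z^3 - 3*z
so tr(b a^2 b a b a) = tr(a) tr(b a b a b a) - tr(b a b a b)   [square of a] = x*z^3 - y*z^2 - 2*x*z + y
reduce: tr(b a^-1 b a^2 b a) = tr(b a^2 b a b) tr(a) - tr(b a^2 b a b a)   [inverse elimination on a] = x^2*y*z^2 - x^3*z - x*y^2*z - x*z^3 + y*z^2 + 3*x*z - y
reduce: tr(b a^-1 b a^2 b a^-1) = tr(b a^-1 b a^2 b) tr(a) - tr(b a^-1 b a^2 b a)   [inverse elimination on a] = x^3*y^2*z - x^4*y - x^2*y^3 - 2*x^2*y*z^2 + x^3*z + 2*x*y^2*z + x*z^3 + 3*x^2*y - y*z^2 - 4*x*z + y
reduce: tr(b a^-2 b a^-1 b a^2) = tr(b a^-1 b a^2 b a^-1) tr(a) - tr(b a^-1 b a^2 b)   [inverse elimination on a] = x^4*y^2*z - x^5*y - x^3*y^3 - 2*x^3*y*z^2 + x^4*z + x^2*y^2*z + x^2*z^3 + 4*x^3*y + x*y^3 - 4*x^2*z - y^2*z - 2*x*y + z

x^4*y^2*z - x^5*y - x^3*y^3 - 2*x^3*y*z^2 + x^4*z + x^2*y^2*z + x^2*z^3 + 4*x^3*y + x*y^3 - 4*x^2*z - y^2*z - 2*x*y + z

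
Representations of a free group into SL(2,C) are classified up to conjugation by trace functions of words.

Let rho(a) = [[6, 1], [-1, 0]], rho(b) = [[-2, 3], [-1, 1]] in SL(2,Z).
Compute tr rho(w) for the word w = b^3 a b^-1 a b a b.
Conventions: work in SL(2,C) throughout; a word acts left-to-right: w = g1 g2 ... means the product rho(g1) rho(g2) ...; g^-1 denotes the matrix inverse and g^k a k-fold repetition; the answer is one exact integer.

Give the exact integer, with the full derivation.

2534

rho(b) = [[-2, 3], [-1, 1]]
... * rho(b) = [[-2, 3], [-1, 1]]  ->  [[1, -3], [1, -2]]
... * rho(b) = [[-2, 3], [-1, 1]]  ->  [[1, 0], [0, 1]]
... * rho(a) = [[6, 1], [-1, 0]]  ->  [[6, 1], [-1, 0]]
... * rho(b^-1) = [[1, -3], [1, -2]]  ->  [[7, -20], [-1, 3]]
... * rho(a) = [[6, 1], [-1, 0]]  ->  [[62, 7], [-9, -1]]
... * rho(b) = [[-2, 3], [-1, 1]]  ->  [[-131, 193], [19, -28]]
... * rho(a) = [[6, 1], [-1, 0]]  ->  [[-979, -131], [142, 19]]
... * rho(b) = [[-2, 3], [-1, 1]]  ->  [[2089, -3068], [-303, 445]]
tr = 2089 + 445 = 2534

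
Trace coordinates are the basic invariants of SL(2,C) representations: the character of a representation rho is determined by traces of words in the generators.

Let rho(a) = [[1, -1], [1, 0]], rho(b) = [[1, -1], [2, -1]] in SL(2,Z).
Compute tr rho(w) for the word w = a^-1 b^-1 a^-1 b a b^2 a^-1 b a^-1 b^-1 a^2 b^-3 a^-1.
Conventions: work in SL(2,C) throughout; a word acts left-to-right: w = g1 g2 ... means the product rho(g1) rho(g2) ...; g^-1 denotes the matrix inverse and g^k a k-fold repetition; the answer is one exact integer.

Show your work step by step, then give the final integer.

rho(a^-1) = [[0, 1], [-1, 1]]
... * rho(b^-1) = [[-1, 1], [-2, 1]]  ->  [[-2, 1], [-1, 0]]
... * rho(a^-1) = [[0, 1], [-1, 1]]  ->  [[-1, -1], [0, -1]]
... * rho(b) = [[1, -1], [2, -1]]  ->  [[-3, 2], [-2, 1]]
... * rho(a) = [[1, -1], [1, 0]]  ->  [[-1, 3], [-1, 2]]
... * rho(b) = [[1, -1], [2, -1]]  ->  [[5, -2], [3, -1]]
... * rho(b) = [[1, -1], [2, -1]]  ->  [[1, -3], [1, -2]]
... * rho(a^-1) = [[0, 1], [-1, 1]]  ->  [[3, -2], [2, -1]]
... * rho(b) = [[1, -1], [2, -1]]  ->  [[-1, -1], [0, -1]]
... * rho(a^-1) = [[0, 1], [-1, 1]]  ->  [[1, -2], [1, -1]]
... * rho(b^-1) = [[-1, 1], [-2, 1]]  ->  [[3, -1], [1, 0]]
... * rho(a) = [[1, -1], [1, 0]]  ->  [[2, -3], [1, -1]]
... * rho(a) = [[1, -1], [1, 0]]  ->  [[-1, -2], [0, -1]]
... * rho(b^-1) = [[-1, 1], [-2, 1]]  ->  [[5, -3], [2, -1]]
... * rho(b^-1) = [[-1, 1], [-2, 1]]  ->  [[1, 2], [0, 1]]
... * rho(b^-1) = [[-1, 1], [-2, 1]]  ->  [[-5, 3], [-2, 1]]
... * rho(a^-1) = [[0, 1], [-1, 1]]  ->  [[-3, -2], [-1, -1]]
tr = -3 + -1 = -4

-4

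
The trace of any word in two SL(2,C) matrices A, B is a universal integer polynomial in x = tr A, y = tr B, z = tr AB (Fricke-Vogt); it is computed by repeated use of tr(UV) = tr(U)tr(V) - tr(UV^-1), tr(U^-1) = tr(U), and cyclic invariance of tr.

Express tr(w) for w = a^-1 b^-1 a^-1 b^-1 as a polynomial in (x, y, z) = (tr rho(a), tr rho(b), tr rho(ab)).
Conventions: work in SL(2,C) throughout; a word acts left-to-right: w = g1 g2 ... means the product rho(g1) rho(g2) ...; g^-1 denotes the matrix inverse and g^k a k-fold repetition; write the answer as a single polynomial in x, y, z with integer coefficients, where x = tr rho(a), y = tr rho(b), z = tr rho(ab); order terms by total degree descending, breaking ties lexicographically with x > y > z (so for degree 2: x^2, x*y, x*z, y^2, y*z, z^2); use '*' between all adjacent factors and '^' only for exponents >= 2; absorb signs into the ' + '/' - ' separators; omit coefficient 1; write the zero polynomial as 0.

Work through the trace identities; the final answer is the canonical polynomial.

trace(a^-1) = trace(a) = x
reduce: trace(a^-2) = trace(a^-1) * trace(a) - trace(1)  (eliminate a^-1) = x^2 - 2
trace(a^-1 b) = trace(b) * trace(a) - trace(b a)  (eliminate a^-1) = x*y - z
reduce: trace(a^-2 b) = trace(a^-1 b) * trace(a) - trace(a^-1 b a)  (eliminate a^-1) = x^2*y - x*z - y
reduce: trace(a^-1 b^-1 a^-1) = trace(a^-2) * trace(b) - trace(a^-2 b)  (eliminate b^-1) = x*z - y
so trace(a b a b) = trace(b a) * trace(b a) - trace(1)  (split on b) = z^2 - 2
reduce: trace(b^-1 a b a) = trace(a b a) * trace(b) - trace(a b a b)  (eliminate b^-1) = x*y*z - y^2 - z^2 + 2
trace(b a^-1 b^-1 a) = trace(b^-1 a b) * trace(a) - trace(b^-1 a b a)  (eliminate a^-1) = -x*y*z + x^2 + y^2 + z^2 - 2
reduce: trace(a^-1 b^-1 a^-1 b) = trace(b a^-1 b^-1) * trace(a) - trace(b a^-1 b^-1 a)  (eliminate a^-1) = x*y*z - y^2 - z^2 + 2
trace(a^-1 b^-1 a^-1 b^-1) = trace(a^-1 b^-1 a^-1) * trace(b) - trace(a^-1 b^-1 a^-1 b)  (eliminate b^-1) = z^2 - 2

z^2 - 2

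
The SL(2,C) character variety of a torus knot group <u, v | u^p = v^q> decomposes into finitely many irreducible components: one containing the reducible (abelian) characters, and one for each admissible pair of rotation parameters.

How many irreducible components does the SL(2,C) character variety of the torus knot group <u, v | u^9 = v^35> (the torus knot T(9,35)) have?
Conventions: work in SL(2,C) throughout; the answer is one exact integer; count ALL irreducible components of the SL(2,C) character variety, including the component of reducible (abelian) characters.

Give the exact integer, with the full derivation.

137

For T(9,35): irreducibility forces the central element u^9 = v^35 to one of +I, -I.
This locks tr(u) to 2*cos(pi*alpha/9), alpha in 1..8, and tr(v) to 2*cos(pi*beta/35), beta in 1..34, on each component of irreducible characters.
The two central values (-1)^alpha I and (-1)^beta I must be the same matrix, so alpha and beta share a parity.
Counting: 4 odd alphas x 17 odd betas + 4 even alphas x 17 even betas = 68 + 68 = 136.
That is 136 components of irreducible characters, and with the reducible (abelian) component the total is 137.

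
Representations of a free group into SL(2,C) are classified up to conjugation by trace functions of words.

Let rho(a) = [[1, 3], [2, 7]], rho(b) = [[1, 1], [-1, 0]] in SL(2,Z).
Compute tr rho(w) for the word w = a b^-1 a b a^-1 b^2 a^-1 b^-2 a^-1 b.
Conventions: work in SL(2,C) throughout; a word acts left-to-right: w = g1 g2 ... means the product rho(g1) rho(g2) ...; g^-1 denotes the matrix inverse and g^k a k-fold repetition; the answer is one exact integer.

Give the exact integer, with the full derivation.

8

rho(a) = [[1, 3], [2, 7]]
... * rho(b^-1) = [[0, -1], [1, 1]]  ->  [[3, 2], [7, 5]]
... * rho(a) = [[1, 3], [2, 7]]  ->  [[7, 23], [17, 56]]
... * rho(b) = [[1, 1], [-1, 0]]  ->  [[-16, 7], [-39, 17]]
... * rho(a^-1) = [[7, -3], [-2, 1]]  ->  [[-126, 55], [-307, 134]]
... * rho(b) = [[1, 1], [-1, 0]]  ->  [[-181, -126], [-441, -307]]
... * rho(b) = [[1, 1], [-1, 0]]  ->  [[-55, -181], [-134, -441]]
... * rho(a^-1) = [[7, -3], [-2, 1]]  ->  [[-23, -16], [-56, -39]]
... * rho(b^-1) = [[0, -1], [1, 1]]  ->  [[-16, 7], [-39, 17]]
... * rho(b^-1) = [[0, -1], [1, 1]]  ->  [[7, 23], [17, 56]]
... * rho(a^-1) = [[7, -3], [-2, 1]]  ->  [[3, 2], [7, 5]]
... * rho(b) = [[1, 1], [-1, 0]]  ->  [[1, 3], [2, 7]]
tr = 1 + 7 = 8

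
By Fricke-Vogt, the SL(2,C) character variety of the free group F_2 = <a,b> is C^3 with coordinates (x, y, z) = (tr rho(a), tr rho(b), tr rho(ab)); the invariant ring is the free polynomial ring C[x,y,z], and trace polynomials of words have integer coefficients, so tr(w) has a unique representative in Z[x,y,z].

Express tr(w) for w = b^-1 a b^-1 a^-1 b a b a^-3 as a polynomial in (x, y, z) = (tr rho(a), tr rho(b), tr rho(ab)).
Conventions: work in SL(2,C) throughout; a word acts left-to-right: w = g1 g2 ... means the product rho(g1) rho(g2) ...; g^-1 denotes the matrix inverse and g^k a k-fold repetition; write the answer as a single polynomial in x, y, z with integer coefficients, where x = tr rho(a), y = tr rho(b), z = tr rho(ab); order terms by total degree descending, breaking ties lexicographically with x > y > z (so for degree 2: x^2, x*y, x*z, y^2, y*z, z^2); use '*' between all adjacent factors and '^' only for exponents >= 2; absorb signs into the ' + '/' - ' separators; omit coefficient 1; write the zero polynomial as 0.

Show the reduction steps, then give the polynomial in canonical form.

x^4*y^2*z^2 - 2*x^5*y*z - x^3*y^3*z - 2*x^3*y*z^3 + x^6 + x^4*y^2 + 2*x^4*z^2 + x^2*z^4 + 7*x^3*y*z + x*y^3*z + 2*x*y*z^3 - 6*x^4 - 2*x^2*y^2 - 7*x^2*z^2 - y^2*z^2 - z^4 - 4*x*y*z + 9*x^2 + 4*z^2 - 2

so tr(b a^-1) = tr(b) tr(a) - tr(b a) = x*y - z
reduce: tr(b a b) = tr(b) tr(a b) - tr(a) = y*z - x
tr(b a b a) = tr(b a) tr(b a) - tr(1) = z^2 - 2
tr(b a b a^-1) = tr(b a b) tr(a) - tr(b a b a) = x*y*z - x^2 - z^2 + 2
so tr(a b a) = tr(a) tr(b a) - tr(b) = x*z - y
tr(b a b a b) = tr(b) tr(a b a b) - tr(a b a) = y*z^2 - x*z - y
tr(b a b a b a) = tr(a b) tr(a b a b) - tr(a^-1 b^-1) = z^3 - 3*z
reduce: tr(a^-1 b a b a b) = tr(b a b a b) tr(a) - tr(b a b a b a) = x*y*z^2 - x^2*z - z^3 - x*y + 3*z
tr(a b a b a^-2 b) = tr(a^-1 b a b a b) tr(a) - tr(a^-1 b a b a b a) = x^2*y*z^2 - x^3*z - x*z^3 - x^2*y - y*z^2 + 4*x*z + y
reduce: tr(b a b a^-2 b^-1 a) = tr(a b a b a^-2) tr(b) - tr(a b a b a^-2 b) = -x^2*y*z^2 + x^3*z + x*y^2*z + x*z^3 - 4*x*z + y
so tr(b^-1 a^-1 b a b a^-2) = tr(b a b a^-2 b^-1) tr(a) - tr(b a b a^-2 b^-1 a) = x^2*y*z^2 - x^3*z - x*y^2*z - x*z^3 + x^2*y + 3*x*z - y
so tr(b^2) = tr(b) tr(b) - tr(1) = y^2 - 2
tr(b a^2 b) = tr(a) tr(b^2 a) - tr(b^2) = x*y*z - x^2 - y^2 + 2
reduce: tr(b a^2 b a) = tr(a) tr(b a b a) - tr(b a b) = x*z^2 - y*z - x
reduce: tr(a b a^-1 b a) = tr(b a^2 b) tr(a) - tr(b a^2 b a) = x^2*y*z - x^3 - x*y^2 - x*z^2 + y*z + 3*x
tr(a^2 b a) = tr(a) tr(b a^2) - tr(b a) = x^2*z - x*y - z
tr(a b a b^2 a) = tr(b) tr(a^2 b a b) - tr(a^2 b a) = x*y*z^2 - x^2*z - y^2*z + z
tr(a b a b^2 a b) = tr(b) tr(a b a b a b) - tr(a b a b a) = y*z^3 - x*z^2 - 2*y*z + x
so tr(b a b^-1 a b a b) = tr(a b a b^2 a) tr(b) - tr(a b a b^2 a b) = x*y^2*z^2 - x^2*y*z - y^3*z - y*z^3 + x*z^2 + 3*y*z - x
reduce: tr(a b a b a b a) = tr(a) tr(b a b a b a) - tr(b a b a b) = x*z^3 - y*z^2 - 2*x*z + y
so tr(a b a b a b a b) = tr(b a b a b a) tr(b a) - tr(a b a b) = z^4 - 4*z^2 + 2
tr(b a b^-1 a b a b a) = tr(a b a b a b a) tr(b) - tr(a b a b a b a b) = x*y*z^3 - y^2*z^2 - z^4 - 2*x*y*z + y^2 + 4*z^2 - 2
reduce: tr(b a b a^-1 b a b^-1 a) = tr(b a b^-1 a b a b) tr(a) - tr(b a b^-1 a b a b a) = x^2*y^2*z^2 - x^3*y*z - x*y^3*z - 2*x*y*z^3 + x^2*z^2 + y^2*z^2 + z^4 + 5*x*y*z - x^2 - y^2 - 4*z^2 + 2
so tr(b a b^-1 a^-1 b a b a^-1) = tr(b a b a^-1 b a b^-1) tr(a) - tr(b a b a^-1 b a b^-1 a) = -x^2*y^2*z^2 + 2*x^3*y*z + x*y^3*z + 2*x*y*z^3 - x^4 - x^2*y^2 - 2*x^2*z^2 - y^2*z^2 - z^4 - 4*x*y*z + 4*x^2 + y^2 + 4*z^2 - 2
so tr(b a b^2) = tr(b) tr(b a b) - tr(b a) = y^2*z - x*y - z
so tr(b a b^2 a b) = tr(b) tr(a b^2 a b) - tr(a b^2 a) = y^2*z^2 - 2*x*y*z + x^2 - 2
so tr(a^-1 b a b^2 a b) = tr(b a b^2 a b) tr(a) - tr(b a b^2 a b a) = x*y^2*z^2 - 2*x^2*y*z - y*z^3 + x^3 + x*z^2 + 2*y*z - 3*x
tr(b a b^-1 a^-1 b a b) = tr(a^-1 b a b^2 a) tr(b) - tr(a^-1 b a b^2 a b) = -x*y^2*z^2 + 2*x^2*y*z + y^3*z + y*z^3 - x^3 - x*y^2 - x*z^2 - 3*y*z + 3*x
tr(a^-2 b a b^-1 a^-1 b a b) = tr(b a b^-1 a^-1 b a b a^-1) tr(a) - tr(b a b^-1 a^-1 b a b) = -x^3*y^2*z^2 + 2*x^4*y*z + x^2*y^3*z + 2*x^2*y*z^3 - x^5 - x^3*y^2 - 2*x^3*z^2 - x*z^4 - 6*x^2*y*z - y^3*z - y*z^3 + 5*x^3 + 2*x*y^2 + 5*x*z^2 + 3*y*z - 5*x
tr(a b^-1 a^-1 b a b a^-3 b) = tr(a^-2 b a b^-1 a^-1 b a b) tr(a) - tr(a^-2 b a b^-1 a^-1 b a b a) = -x^4*y^2*z^2 + 2*x^5*y*z + x^3*y^3*z + 2*x^3*y*z^3 - x^6 - x^4*y^2 - 2*x^4*z^2 + x^2*y^2*z^2 - x^2*z^4 - 8*x^3*y*z - 2*x*y^3*z - 3*x*y*z^3 + 6*x^4 + 3*x^2*y^2 + 7*x^2*z^2 + y^2*z^2 + z^4 + 7*x*y*z - 9*x^2 - y^2 - 4*z^2 + 2
so tr(b^-1 a b^-1 a^-1 b a b a^-3) = tr(a b^-1 a^-1 b a b a^-3) tr(b) - tr(a b^-1 a^-1 b a b a^-3 b) = x^4*y^2*z^2 - 2*x^5*y*z - x^3*y^3*z - 2*x^3*y*z^3 + x^6 + x^4*y^2 + 2*x^4*z^2 + x^2*z^4 + 7*x^3*y*z + x*y^3*z + 2*x*y*z^3 - 6*x^4 - 2*x^2*y^2 - 7*x^2*z^2 - y^2*z^2 - z^4 - 4*x*y*z + 9*x^2 + 4*z^2 - 2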